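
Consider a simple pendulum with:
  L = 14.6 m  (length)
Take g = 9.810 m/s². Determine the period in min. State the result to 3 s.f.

T is given directly by: T = 2π√(L/g).
L = 14.6 m; g = 9.810 m/s².
T = 7.665 s
7.665 s × (1 min / 60.00 s) = 0.1278 min

0.128 min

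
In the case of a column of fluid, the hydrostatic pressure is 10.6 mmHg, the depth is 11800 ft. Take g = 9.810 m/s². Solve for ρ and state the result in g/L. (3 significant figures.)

Solving P = ρ·g·h for ρ: ρ = P/(g·h).
P = 10.6 mmHg = 1413 Pa; h = 11800 ft = 3597 m; g = 9.810 m/s².
ρ = 0.04005 kg/m³
Since 1 g/L = 1 kg/m³, 0.04005 g/L.

0.0401 g/L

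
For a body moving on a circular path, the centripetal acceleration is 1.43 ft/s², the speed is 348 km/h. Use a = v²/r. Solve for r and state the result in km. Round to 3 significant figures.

21.4 km

Solving a = v²/r for r: r = v²/a.
a = 1.43 ft/s² = 0.4359 m/s²; v = 348 km/h = 96.67 m/s.
r = 21439 m
21439 m × (1 km / 1000 m) = 21.44 km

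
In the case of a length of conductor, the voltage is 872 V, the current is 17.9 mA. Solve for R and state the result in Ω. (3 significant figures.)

From Ohm's law: R = V/I.
V = 872 V; I = 17.9 mA = 0.01790 A.
R = 48715 Ω

48700 Ω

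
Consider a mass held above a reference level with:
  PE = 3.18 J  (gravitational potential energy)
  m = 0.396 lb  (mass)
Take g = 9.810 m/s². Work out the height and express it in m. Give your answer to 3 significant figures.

Rearranging: h = PE/(m·g).
PE = 3.18 J; m = 0.396 lb = 0.1796 kg; g = 9.810 m/s².
h = 1.805 m

1.80 m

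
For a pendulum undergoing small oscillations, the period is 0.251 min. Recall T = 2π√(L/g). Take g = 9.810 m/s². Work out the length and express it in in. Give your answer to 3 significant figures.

Solving T = 2π√(L/g) for L: L = g·(T/2π)².
T = 0.251 min = 15.06 s; g = 9.810 m/s².
L = 56.36 m
56.36 m × (1 in / 0.02540 m) = 2219 in

2220 in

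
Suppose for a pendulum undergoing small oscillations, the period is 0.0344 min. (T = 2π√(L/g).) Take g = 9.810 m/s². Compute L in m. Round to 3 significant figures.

Solving T = 2π√(L/g) for L: L = g·(T/2π)².
T = 0.0344 min = 2.064 s; g = 9.810 m/s².
L = 1.059 m

1.06 m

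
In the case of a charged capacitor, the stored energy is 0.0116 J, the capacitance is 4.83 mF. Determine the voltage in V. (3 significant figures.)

Rearranging: V = √(2E/C).
E = 0.0116 J; C = 4.83 mF = 0.004830 F.
V = 2.192 V

2.19 V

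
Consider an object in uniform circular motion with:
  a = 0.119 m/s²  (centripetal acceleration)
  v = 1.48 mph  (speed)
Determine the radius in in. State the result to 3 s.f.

145 in

Solving a = v²/r for r: r = v²/a.
a = 0.119 m/s²; v = 1.48 mph = 0.6616 m/s.
r = 3.678 m
3.678 m × (1 in / 0.02540 m) = 144.8 in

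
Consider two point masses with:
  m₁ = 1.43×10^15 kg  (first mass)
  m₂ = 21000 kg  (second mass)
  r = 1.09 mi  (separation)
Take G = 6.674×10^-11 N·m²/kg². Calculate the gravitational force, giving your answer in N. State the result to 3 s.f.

651 N

From Newton's law of gravitation: F = Gm₁m₂/r².
m₁ = 1.43×10^15 kg; m₂ = 21000 kg; r = 1.09 mi = 1754 m; G = 6.674×10^-11 N·m²/kg².
F = 651.3 N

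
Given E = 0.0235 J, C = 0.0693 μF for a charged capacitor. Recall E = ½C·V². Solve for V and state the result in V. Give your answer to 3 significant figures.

824 V

Solving E = ½C·V² for V: V = √(2E/C).
E = 0.0235 J; C = 0.0693 μF = 6.930×10^-8 F.
V = 823.5 V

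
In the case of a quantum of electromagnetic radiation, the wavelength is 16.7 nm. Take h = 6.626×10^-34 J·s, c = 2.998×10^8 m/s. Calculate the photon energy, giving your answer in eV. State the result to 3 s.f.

E is given directly by: E = hc/λ.
λ = 16.7 nm = 1.670×10^-8 m; h = 6.626×10^-34 J·s; c = 2.998×10^8 m/s.
E = 1.190×10^-17 J
1.190×10^-17 J × (1 eV / 1.602×10^-19 J) = 74.24 eV

74.2 eV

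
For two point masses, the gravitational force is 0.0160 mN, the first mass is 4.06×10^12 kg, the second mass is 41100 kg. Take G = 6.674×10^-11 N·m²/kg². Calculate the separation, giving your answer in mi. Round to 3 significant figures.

Rearranging F = G·m₁·m₂/r² for r: r = √(G·m₁m₂/F).
F = 0.0160 mN = 1.600×10^-5 N; m₁ = 4.06×10^12 kg; m₂ = 41100 kg; G = 6.674×10^-11 N·m²/kg².
r = 8.343×10^5 m
8.343×10^5 m × (1 mi / 1609 m) = 518.4 mi

518 mi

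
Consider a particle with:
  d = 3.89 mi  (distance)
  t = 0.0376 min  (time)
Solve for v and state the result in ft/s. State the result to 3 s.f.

v is given directly by: v = d/t.
d = 3.89 mi = 6260 m; t = 0.0376 min = 2.256 s.
v = 2775 m/s
2775 m/s × (1 ft/s / 0.3048 m/s) = 9104 ft/s

9100 ft/s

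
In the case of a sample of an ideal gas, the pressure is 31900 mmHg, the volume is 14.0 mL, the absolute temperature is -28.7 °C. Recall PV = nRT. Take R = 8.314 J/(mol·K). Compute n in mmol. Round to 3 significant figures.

29.3 mmol

Solving PV = nRT for n: n = PV/(RT).
P = 31900 mmHg = 4.253×10^6 Pa; V = 14.0 mL = 1.400×10^-5 m³; T = -28.7 °C = 244.4 K; R = 8.314 J/(mol·K).
n = 0.02930 mol
0.02930 mol × (1 mmol / 0.001000 mol) = 29.30 mmol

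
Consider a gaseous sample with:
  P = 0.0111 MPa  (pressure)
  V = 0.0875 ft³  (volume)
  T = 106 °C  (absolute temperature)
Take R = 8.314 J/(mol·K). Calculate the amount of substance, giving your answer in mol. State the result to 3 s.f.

From the ideal-gas law: n = PV/(RT).
P = 0.0111 MPa = 11100 Pa; V = 0.0875 ft³ = 0.002478 m³; T = 106 °C = 379.1 K; R = 8.314 J/(mol·K).
n = 0.008725 mol

0.00872 mol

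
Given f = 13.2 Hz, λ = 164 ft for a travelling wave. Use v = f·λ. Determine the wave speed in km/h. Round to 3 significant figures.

2380 km/h

v is given directly by: v = fλ.
f = 13.2 Hz; λ = 164 ft = 49.99 m.
v = 659.8 m/s
659.8 m/s × (1 km/h / 0.2778 m/s) = 2375 km/h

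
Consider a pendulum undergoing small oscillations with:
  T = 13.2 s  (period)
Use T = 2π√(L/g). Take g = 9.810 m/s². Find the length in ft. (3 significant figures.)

142 ft

Solving T = 2π√(L/g) for L: L = g·(T/2π)².
T = 13.2 s; g = 9.810 m/s².
L = 43.30 m
43.30 m × (1 ft / 0.3048 m) = 142.1 ft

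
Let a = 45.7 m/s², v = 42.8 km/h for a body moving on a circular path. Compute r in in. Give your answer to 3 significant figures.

122 in

Rearranging: r = v²/a.
a = 45.7 m/s²; v = 42.8 km/h = 11.89 m/s.
r = 3.093 m
3.093 m × (1 in / 0.02540 m) = 121.8 in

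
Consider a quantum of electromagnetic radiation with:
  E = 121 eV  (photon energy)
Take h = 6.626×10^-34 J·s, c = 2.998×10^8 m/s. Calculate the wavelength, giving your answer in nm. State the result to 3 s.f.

Rearranging: λ = hc/E.
E = 121 eV = 1.939×10^-17 J; h = 6.626×10^-34 J·s; c = 2.998×10^8 m/s.
λ = 1.025×10^-8 m
1.025×10^-8 m × (1 nm / 1.000×10^-9 m) = 10.25 nm

10.2 nm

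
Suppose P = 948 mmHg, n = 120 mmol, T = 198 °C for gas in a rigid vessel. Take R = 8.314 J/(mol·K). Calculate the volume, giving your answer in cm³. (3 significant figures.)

From the ideal-gas law: V = nRT/P.
P = 948 mmHg = 1.264×10^5 Pa; n = 120 mmol = 0.1200 mol; T = 198 °C = 471.1 K; R = 8.314 J/(mol·K).
V = 0.003719 m³
0.003719 m³ × (1 cm³ / 1.000×10^-6 m³) = 3719 cm³

3720 cm³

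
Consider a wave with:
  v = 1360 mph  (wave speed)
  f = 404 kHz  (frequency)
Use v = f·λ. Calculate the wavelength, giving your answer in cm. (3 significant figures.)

Solving v = f·λ for λ: λ = v/f.
v = 1360 mph = 608.0 m/s; f = 404 kHz = 4.040×10^5 Hz.
λ = 0.001505 m
0.001505 m × (1 cm / 0.01000 m) = 0.1505 cm

0.150 cm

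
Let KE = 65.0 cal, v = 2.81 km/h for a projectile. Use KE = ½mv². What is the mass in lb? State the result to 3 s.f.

Rearranging KE = ½mv² for m: m = 2·KE/v².
KE = 65.0 cal = 272.0 J; v = 2.81 km/h = 0.7806 m/s.
m = 892.7 kg
892.7 kg × (1 lb / 0.4536 kg) = 1968 lb

1970 lb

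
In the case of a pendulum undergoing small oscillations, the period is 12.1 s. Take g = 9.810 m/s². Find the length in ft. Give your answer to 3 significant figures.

119 ft

Solving T = 2π√(L/g) for L: L = g·(T/2π)².
T = 12.1 s; g = 9.810 m/s².
L = 36.38 m
36.38 m × (1 ft / 0.3048 m) = 119.4 ft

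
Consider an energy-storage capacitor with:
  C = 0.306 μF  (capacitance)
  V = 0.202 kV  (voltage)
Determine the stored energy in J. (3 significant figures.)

E is given directly by: E = ½CV².
C = 0.306 μF = 3.060×10^-7 F; V = 0.202 kV = 202.0 V.
E = 0.006243 J  (the unit combination reduces to kg·m²/s² = J)

0.00624 J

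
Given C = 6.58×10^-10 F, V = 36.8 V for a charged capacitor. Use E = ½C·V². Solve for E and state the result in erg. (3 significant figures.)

4.46 erg

Directly: E = ½CV².
C = 6.58×10^-10 F; V = 36.8 V.
E = 4.455×10^-7 J
4.455×10^-7 J × (1 erg / 1.000×10^-7 J) = 4.455 erg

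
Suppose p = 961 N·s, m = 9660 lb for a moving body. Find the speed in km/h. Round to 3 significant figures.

Rearranging: v = p/m.
p = 961 N·s = 961.0 kg·m/s; m = 9660 lb = 4382 kg.
v = 0.2193 m/s
0.2193 m/s × (1 km/h / 0.2778 m/s) = 0.7896 km/h

0.790 km/h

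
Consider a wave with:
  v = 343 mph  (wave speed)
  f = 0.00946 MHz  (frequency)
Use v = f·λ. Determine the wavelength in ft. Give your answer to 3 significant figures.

Rearranging v = f·λ for λ: λ = v/f.
v = 343 mph = 153.3 m/s; f = 0.00946 MHz = 9460 Hz.
λ = 0.01621 m
0.01621 m × (1 ft / 0.3048 m) = 0.05318 ft

0.0532 ft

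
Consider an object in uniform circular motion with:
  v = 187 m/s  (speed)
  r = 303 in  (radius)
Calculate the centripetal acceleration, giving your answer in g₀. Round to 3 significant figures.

463 g₀

Directly: a = v²/r.
v = 187 m/s; r = 303 in = 7.696 m.
a = 4544 m/s²
4544 m/s² × (1 g₀ / 9.807 m/s²) = 463.3 g₀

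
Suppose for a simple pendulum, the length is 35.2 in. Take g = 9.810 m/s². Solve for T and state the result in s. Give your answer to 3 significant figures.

Directly: T = 2π√(L/g).
L = 35.2 in = 0.8941 m; g = 9.810 m/s².
T = 1.897 s

1.90 s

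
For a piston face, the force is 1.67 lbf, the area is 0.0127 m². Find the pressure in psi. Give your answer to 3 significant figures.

0.0848 psi

Directly: P = F/A.
F = 1.67 lbf = 7.429 N; A = 0.0127 m².
P = 584.9 Pa
584.9 Pa × (1 psi / 6895 Pa) = 0.08484 psi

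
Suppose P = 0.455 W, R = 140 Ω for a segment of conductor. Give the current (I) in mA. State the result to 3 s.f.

57.0 mA

Solving P = I²R for I: I = √(P/R).
P = 0.455 W; R = 140 Ω.
I = 0.05701 A
0.05701 A × (1 mA / 0.001000 A) = 57.01 mA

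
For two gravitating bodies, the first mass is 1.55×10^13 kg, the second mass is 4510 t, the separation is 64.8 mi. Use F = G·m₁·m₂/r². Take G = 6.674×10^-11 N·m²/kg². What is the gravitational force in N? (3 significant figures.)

0.429 N

From Newton's law of gravitation: F = Gm₁m₂/r².
m₁ = 1.55×10^13 kg; m₂ = 4510 t = 4.510×10^6 kg; r = 64.8 mi = 1.043×10^5 m; G = 6.674×10^-11 N·m²/kg².
F = 0.4290 N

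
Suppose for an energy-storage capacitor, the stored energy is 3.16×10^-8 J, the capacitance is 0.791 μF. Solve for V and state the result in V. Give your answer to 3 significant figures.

Rearranging E = ½C·V² for V: V = √(2E/C).
E = 3.16×10^-8 J; C = 0.791 μF = 7.910×10^-7 F.
V = 0.2827 V

0.283 V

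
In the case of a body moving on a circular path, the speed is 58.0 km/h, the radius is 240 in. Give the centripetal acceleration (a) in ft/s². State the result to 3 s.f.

a is given directly by: a = v²/r.
v = 58.0 km/h = 16.11 m/s; r = 240 in = 6.096 m.
a = 42.58 m/s²
42.58 m/s² × (1 ft/s² / 0.3048 m/s²) = 139.7 ft/s²

140 ft/s²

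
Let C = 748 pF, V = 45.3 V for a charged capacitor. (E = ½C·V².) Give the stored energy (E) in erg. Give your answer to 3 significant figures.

7.67 erg

E is given directly by: E = ½CV².
C = 748 pF = 7.480×10^-10 F; V = 45.3 V.
E = 7.675×10^-7 J  (the unit combination reduces to kg·m²/s² = J)
7.675×10^-7 J × (1 erg / 1.000×10^-7 J) = 7.675 erg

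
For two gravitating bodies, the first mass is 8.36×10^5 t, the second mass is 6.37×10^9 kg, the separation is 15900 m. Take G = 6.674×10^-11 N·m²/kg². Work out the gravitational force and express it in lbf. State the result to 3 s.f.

0.316 lbf

From Newton's law of gravitation: F = Gm₁m₂/r².
m₁ = 8.36×10^5 t = 8.360×10^8 kg; m₂ = 6.37×10^9 kg; r = 15900 m; G = 6.674×10^-11 N·m²/kg².
F = 1.406 N
1.406 N × (1 lbf / 4.448 N) = 0.3160 lbf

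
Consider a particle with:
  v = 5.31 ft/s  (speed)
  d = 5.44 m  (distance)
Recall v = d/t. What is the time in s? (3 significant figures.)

3.36 s

Rearranging: t = d/v.
v = 5.31 ft/s = 1.618 m/s; d = 5.44 m.
t = 3.361 s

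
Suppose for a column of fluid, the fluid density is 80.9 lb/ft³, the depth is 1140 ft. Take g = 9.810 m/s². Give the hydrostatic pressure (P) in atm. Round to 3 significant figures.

P is given directly by: P = ρgh.
ρ = 80.9 lb/ft³ = 1296 kg/m³; h = 1140 ft = 347.5 m; g = 9.810 m/s².
P = 4.417×10^6 Pa  (the unit combination reduces to kg/(m·s²) = Pa)
4.417×10^6 Pa × (1 atm / 1.013×10^5 Pa) = 43.60 atm

43.6 atm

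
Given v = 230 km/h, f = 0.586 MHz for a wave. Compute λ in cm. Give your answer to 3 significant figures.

0.0109 cm

Rearranging: λ = v/f.
v = 230 km/h = 63.89 m/s; f = 0.586 MHz = 5.860×10^5 Hz.
λ = 1.090×10^-4 m
1.090×10^-4 m × (1 cm / 0.01000 m) = 0.01090 cm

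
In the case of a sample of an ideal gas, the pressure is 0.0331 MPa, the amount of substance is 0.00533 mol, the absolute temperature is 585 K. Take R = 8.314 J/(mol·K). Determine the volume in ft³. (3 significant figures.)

0.0277 ft³

From the ideal-gas law: V = nRT/P.
P = 0.0331 MPa = 33100 Pa; n = 0.00533 mol; T = 585 K; R = 8.314 J/(mol·K).
V = 7.832×10^-4 m³
7.832×10^-4 m³ × (1 ft³ / 0.02832 m³) = 0.02766 ft³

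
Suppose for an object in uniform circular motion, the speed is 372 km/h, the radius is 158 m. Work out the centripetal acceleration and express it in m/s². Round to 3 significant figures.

67.6 m/s²

Directly: a = v²/r.
v = 372 km/h = 103.3 m/s; r = 158 m.
a = 67.58 m/s²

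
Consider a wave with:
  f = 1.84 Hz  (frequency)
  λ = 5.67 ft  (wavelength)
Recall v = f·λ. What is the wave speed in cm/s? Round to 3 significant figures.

v is given directly by: v = fλ.
f = 1.84 Hz; λ = 5.67 ft = 1.728 m.
v = 3.180 m/s
3.180 m/s × (1 cm/s / 0.01000 m/s) = 318.0 cm/s

318 cm/s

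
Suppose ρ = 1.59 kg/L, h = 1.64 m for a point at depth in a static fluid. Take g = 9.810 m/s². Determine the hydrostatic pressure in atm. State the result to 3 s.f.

P is given directly by: P = ρgh.
ρ = 1.59 kg/L = 1590 kg/m³; h = 1.64 m; g = 9.810 m/s².
P = 25581 Pa
25581 Pa × (1 atm / 1.013×10^5 Pa) = 0.2525 atm

0.252 atm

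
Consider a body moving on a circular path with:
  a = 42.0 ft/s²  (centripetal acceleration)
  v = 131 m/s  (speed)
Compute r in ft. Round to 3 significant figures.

4400 ft

Solving a = v²/r for r: r = v²/a.
a = 42.0 ft/s² = 12.80 m/s²; v = 131 m/s.
r = 1341 m
1341 m × (1 ft / 0.3048 m) = 4398 ft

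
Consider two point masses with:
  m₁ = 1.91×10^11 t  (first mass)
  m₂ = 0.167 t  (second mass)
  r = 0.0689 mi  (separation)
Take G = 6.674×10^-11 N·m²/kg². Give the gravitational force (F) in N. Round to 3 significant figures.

173 N

From Newton's law of gravitation: F = Gm₁m₂/r².
m₁ = 1.91×10^11 t = 1.910×10^14 kg; m₂ = 0.167 t = 167.0 kg; r = 0.0689 mi = 110.9 m; G = 6.674×10^-11 N·m²/kg².
F = 173.1 N  (the unit combination reduces to kg·m/s² = N)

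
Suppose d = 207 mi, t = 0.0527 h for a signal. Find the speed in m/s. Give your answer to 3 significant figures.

v is given directly by: v = d/t.
d = 207 mi = 3.331×10^5 m; t = 0.0527 h = 189.7 s.
v = 1756 m/s

1760 m/s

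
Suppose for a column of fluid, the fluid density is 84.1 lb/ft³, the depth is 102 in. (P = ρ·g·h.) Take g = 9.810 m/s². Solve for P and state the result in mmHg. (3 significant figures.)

257 mmHg

Directly: P = ρgh.
ρ = 84.1 lb/ft³ = 1347 kg/m³; h = 102 in = 2.591 m; g = 9.810 m/s².
P = 34239 Pa  (the unit combination reduces to kg/(m·s²) = Pa)
34239 Pa × (1 mmHg / 133.3 Pa) = 256.8 mmHg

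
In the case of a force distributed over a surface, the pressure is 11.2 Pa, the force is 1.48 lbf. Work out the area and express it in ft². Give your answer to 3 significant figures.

Rearranging: A = F/P.
P = 11.2 Pa; F = 1.48 lbf = 6.583 N.
A = 0.5878 m²
0.5878 m² × (1 ft² / 0.09290 m²) = 6.327 ft²

6.33 ft²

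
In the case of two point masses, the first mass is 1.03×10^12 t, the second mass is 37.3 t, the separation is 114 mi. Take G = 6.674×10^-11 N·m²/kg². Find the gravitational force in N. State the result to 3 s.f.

F is given directly by: F = Gm₁m₂/r².
m₁ = 1.03×10^12 t = 1.030×10^15 kg; m₂ = 37.3 t = 37300 kg; r = 114 mi = 1.835×10^5 m; G = 6.674×10^-11 N·m²/kg².
F = 0.07618 N

0.0762 N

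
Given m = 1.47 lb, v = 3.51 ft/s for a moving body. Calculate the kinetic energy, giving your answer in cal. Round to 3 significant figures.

0.0912 cal

Directly: KE = ½mv².
m = 1.47 lb = 0.6668 kg; v = 3.51 ft/s = 1.070 m/s.
KE = 0.3816 J  (the unit combination reduces to kg·m²/s² = J)
0.3816 J × (1 cal / 4.184 J) = 0.09120 cal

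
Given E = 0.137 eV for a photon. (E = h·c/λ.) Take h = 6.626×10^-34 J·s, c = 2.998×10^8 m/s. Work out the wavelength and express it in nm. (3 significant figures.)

9050 nm

Rearranging E = h·c/λ for λ: λ = hc/E.
E = 0.137 eV = 2.195×10^-20 J; h = 6.626×10^-34 J·s; c = 2.998×10^8 m/s.
λ = 9.050×10^-6 m
9.050×10^-6 m × (1 nm / 1.000×10^-9 m) = 9050 nm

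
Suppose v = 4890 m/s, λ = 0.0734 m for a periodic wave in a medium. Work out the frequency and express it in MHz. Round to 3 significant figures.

0.0666 MHz

Solving v = f·λ for f: f = v/λ.
v = 4890 m/s; λ = 0.0734 m.
f = 66621 Hz
66621 Hz × (1 MHz / 1.000×10^6 Hz) = 0.06662 MHz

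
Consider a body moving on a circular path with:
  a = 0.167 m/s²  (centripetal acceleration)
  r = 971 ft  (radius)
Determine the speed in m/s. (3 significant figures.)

Rearranging a = v²/r for v: v = √(a·r).
a = 0.167 m/s²; r = 971 ft = 296.0 m.
v = 7.030 m/s

7.03 m/s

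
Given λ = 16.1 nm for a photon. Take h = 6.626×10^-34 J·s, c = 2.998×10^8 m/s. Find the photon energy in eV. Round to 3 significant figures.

77.0 eV

Directly: E = hc/λ.
λ = 16.1 nm = 1.610×10^-8 m; h = 6.626×10^-34 J·s; c = 2.998×10^8 m/s.
E = 1.234×10^-17 J
1.234×10^-17 J × (1 eV / 1.602×10^-19 J) = 77.01 eV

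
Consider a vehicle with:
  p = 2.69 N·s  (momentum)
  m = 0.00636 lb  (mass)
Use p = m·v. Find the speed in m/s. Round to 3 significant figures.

932 m/s

Rearranging p = m·v for v: v = p/m.
p = 2.69 N·s = 2.690 kg·m/s; m = 0.00636 lb = 0.002885 kg.
v = 932.5 m/s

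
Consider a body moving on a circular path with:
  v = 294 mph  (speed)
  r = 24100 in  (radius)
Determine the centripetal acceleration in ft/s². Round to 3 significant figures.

a is given directly by: a = v²/r.
v = 294 mph = 131.4 m/s; r = 24100 in = 612.1 m.
a = 28.22 m/s²
28.22 m/s² × (1 ft/s² / 0.3048 m/s²) = 92.58 ft/s²

92.6 ft/s²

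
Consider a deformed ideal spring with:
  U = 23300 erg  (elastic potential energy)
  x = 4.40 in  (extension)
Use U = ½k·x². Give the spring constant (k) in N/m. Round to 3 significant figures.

0.373 N/m

Rearranging: k = 2U/x².
U = 23300 erg = 0.002330 J; x = 4.40 in = 0.1118 m.
k = 0.3731 N/m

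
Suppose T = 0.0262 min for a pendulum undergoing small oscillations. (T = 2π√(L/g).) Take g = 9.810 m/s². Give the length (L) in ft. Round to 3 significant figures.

2.01 ft

Rearranging: L = g·(T/2π)².
T = 0.0262 min = 1.572 s; g = 9.810 m/s².
L = 0.6141 m
0.6141 m × (1 ft / 0.3048 m) = 2.015 ft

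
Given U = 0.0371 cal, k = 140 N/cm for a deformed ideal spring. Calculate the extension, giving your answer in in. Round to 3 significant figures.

Rearranging U = ½k·x² for x: x = √(2U/k).
U = 0.0371 cal = 0.1552 J; k = 140 N/cm = 14000 N/m.
x = 0.004709 m
0.004709 m × (1 in / 0.02540 m) = 0.1854 in

0.185 in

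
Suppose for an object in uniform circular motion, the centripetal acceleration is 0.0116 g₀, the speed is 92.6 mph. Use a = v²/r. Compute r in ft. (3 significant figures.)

Rearranging: r = v²/a.
a = 0.0116 g₀ = 0.1138 m/s²; v = 92.6 mph = 41.40 m/s.
r = 15064 m
15064 m × (1 ft / 0.3048 m) = 49422 ft

49400 ft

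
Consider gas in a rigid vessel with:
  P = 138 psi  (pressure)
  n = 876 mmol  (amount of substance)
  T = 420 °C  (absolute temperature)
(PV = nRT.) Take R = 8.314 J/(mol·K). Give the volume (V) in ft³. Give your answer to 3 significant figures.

From the ideal-gas law: V = nRT/P.
P = 138 psi = 9.515×10^5 Pa; n = 876 mmol = 0.8760 mol; T = 420 °C = 693.1 K; R = 8.314 J/(mol·K).
V = 0.005306 m³
0.005306 m³ × (1 ft³ / 0.02832 m³) = 0.1874 ft³

0.187 ft³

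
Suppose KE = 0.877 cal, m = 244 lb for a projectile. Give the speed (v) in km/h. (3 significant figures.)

Solving KE = ½mv² for v: v = √(2·KE/m).
KE = 0.877 cal = 3.669 J; m = 244 lb = 110.7 kg.
v = 0.2575 m/s
0.2575 m/s × (1 km/h / 0.2778 m/s) = 0.9270 km/h

0.927 km/h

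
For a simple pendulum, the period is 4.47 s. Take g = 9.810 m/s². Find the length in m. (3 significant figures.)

Solving T = 2π√(L/g) for L: L = g·(T/2π)².
T = 4.47 s; g = 9.810 m/s².
L = 4.965 m

4.97 m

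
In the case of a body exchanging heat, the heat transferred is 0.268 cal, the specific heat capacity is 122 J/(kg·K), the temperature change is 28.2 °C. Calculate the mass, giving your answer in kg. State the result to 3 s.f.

Rearranging Q = m·c·ΔT for m: m = Q/(c·ΔT).
Q = 0.268 cal = 1.121 J; c = 122 J/(kg·K); ΔT = 28.2 °C = 28.20 K.
m = 3.259×10^-4 kg

3.26×10^-4 kg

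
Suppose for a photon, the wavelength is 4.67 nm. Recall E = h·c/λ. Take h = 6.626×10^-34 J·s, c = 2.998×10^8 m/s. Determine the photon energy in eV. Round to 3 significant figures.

265 eV

Directly: E = hc/λ.
λ = 4.67 nm = 4.670×10^-9 m; h = 6.626×10^-34 J·s; c = 2.998×10^8 m/s.
E = 4.254×10^-17 J  (the unit combination reduces to kg·m²/s² = J)
4.254×10^-17 J × (1 eV / 1.602×10^-19 J) = 265.5 eV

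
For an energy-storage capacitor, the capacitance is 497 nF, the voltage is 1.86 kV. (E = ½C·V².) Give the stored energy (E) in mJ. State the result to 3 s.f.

E is given directly by: E = ½CV².
C = 497 nF = 4.970×10^-7 F; V = 1.86 kV = 1860 V.
E = 0.8597 J  (the unit combination reduces to kg·m²/s² = J)
0.8597 J × (1 mJ / 0.001000 J) = 859.7 mJ

860 mJ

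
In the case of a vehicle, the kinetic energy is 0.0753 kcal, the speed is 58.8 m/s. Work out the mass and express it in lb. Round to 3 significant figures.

Solving KE = ½mv² for m: m = 2·KE/v².
KE = 0.0753 kcal = 315.1 J; v = 58.8 m/s.
m = 0.1822 kg
0.1822 kg × (1 lb / 0.4536 kg) = 0.4018 lb

0.402 lb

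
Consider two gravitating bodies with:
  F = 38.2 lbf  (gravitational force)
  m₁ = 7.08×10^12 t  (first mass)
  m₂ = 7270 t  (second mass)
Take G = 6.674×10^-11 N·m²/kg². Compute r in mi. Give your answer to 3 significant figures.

88.3 mi

From Newton's law of gravitation: r = √(G·m₁m₂/F).
F = 38.2 lbf = 169.9 N; m₁ = 7.08×10^12 t = 7.080×10^15 kg; m₂ = 7270 t = 7.270×10^6 kg; G = 6.674×10^-11 N·m²/kg².
r = 1.422×10^5 m
1.422×10^5 m × (1 mi / 1609 m) = 88.35 mi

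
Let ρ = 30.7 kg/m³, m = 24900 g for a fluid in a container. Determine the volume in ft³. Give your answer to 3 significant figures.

Rearranging ρ = m/V for V: V = m/ρ.
ρ = 30.7 kg/m³; m = 24900 g = 24.90 kg.
V = 0.8111 m³
0.8111 m³ × (1 ft³ / 0.02832 m³) = 28.64 ft³

28.6 ft³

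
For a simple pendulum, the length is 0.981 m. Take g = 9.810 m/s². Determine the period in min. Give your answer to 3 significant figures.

T is given directly by: T = 2π√(L/g).
L = 0.981 m; g = 9.810 m/s².
T = 1.987 s
1.987 s × (1 min / 60.00 s) = 0.03312 min

0.0331 min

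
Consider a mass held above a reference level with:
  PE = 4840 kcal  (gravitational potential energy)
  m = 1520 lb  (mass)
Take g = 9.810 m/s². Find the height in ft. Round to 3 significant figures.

9820 ft

Solving PE = m·g·h for h: h = PE/(m·g).
PE = 4840 kcal = 2.025×10^7 J; m = 1520 lb = 689.5 kg; g = 9.810 m/s².
h = 2994 m
2994 m × (1 ft / 0.3048 m) = 9823 ft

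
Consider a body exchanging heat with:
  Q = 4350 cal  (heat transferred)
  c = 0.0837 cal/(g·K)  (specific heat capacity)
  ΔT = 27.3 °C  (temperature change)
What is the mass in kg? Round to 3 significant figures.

1.90 kg

Rearranging Q = m·c·ΔT for m: m = Q/(c·ΔT).
Q = 4350 cal = 18200 J; c = 0.0837 cal/(g·K) = 350.2 J/(kg·K); ΔT = 27.3 °C = 27.30 K.
m = 1.904 kg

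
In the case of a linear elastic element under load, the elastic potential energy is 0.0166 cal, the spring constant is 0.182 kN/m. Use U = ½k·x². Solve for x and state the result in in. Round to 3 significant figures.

1.09 in

Solving U = ½k·x² for x: x = √(2U/k).
U = 0.0166 cal = 0.06945 J; k = 0.182 kN/m = 182.0 N/m.
x = 0.02763 m
0.02763 m × (1 in / 0.02540 m) = 1.088 in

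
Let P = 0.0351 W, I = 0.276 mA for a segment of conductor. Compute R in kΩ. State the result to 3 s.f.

461 kΩ

Rearranging P = I²R for R: R = P/I².
P = 0.0351 W; I = 0.276 mA = 2.760×10^-4 A.
R = 4.608×10^5 Ω
4.608×10^5 Ω × (1 kΩ / 1000 Ω) = 460.8 kΩ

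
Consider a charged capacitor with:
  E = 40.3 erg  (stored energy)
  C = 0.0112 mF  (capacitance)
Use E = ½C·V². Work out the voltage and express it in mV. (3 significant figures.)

Rearranging E = ½C·V² for V: V = √(2E/C).
E = 40.3 erg = 4.030×10^-6 J; C = 0.0112 mF = 1.120×10^-5 F.
V = 0.8483 V
0.8483 V × (1 mV / 0.001000 V) = 848.3 mV

848 mV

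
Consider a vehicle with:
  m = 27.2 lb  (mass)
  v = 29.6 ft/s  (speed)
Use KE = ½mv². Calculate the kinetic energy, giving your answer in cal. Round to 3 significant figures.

120 cal

KE is given directly by: KE = ½mv².
m = 27.2 lb = 12.34 kg; v = 29.6 ft/s = 9.022 m/s.
KE = 502.1 J
502.1 J × (1 cal / 4.184 J) = 120.0 cal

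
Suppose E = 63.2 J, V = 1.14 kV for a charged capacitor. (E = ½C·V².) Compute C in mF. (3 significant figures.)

0.0973 mF

Solving E = ½C·V² for C: C = 2E/V².
E = 63.2 J; V = 1.14 kV = 1140 V.
C = 9.726×10^-5 F
9.726×10^-5 F × (1 mF / 0.001000 F) = 0.09726 mF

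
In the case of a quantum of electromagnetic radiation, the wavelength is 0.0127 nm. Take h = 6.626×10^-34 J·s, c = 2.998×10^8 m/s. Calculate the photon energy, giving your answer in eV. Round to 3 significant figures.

97600 eV

Directly: E = hc/λ.
λ = 0.0127 nm = 1.270×10^-11 m; h = 6.626×10^-34 J·s; c = 2.998×10^8 m/s.
E = 1.564×10^-14 J
1.564×10^-14 J × (1 eV / 1.602×10^-19 J) = 97627 eV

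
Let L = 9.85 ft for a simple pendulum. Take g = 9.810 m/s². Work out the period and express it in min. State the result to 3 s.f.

0.0579 min

Directly: T = 2π√(L/g).
L = 9.85 ft = 3.002 m; g = 9.810 m/s².
T = 3.476 s
3.476 s × (1 min / 60.00 s) = 0.05793 min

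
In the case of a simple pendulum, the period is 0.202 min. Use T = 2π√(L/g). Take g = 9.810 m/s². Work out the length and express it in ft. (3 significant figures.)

120 ft

Rearranging: L = g·(T/2π)².
T = 0.202 min = 12.12 s; g = 9.810 m/s².
L = 36.50 m
36.50 m × (1 ft / 0.3048 m) = 119.8 ft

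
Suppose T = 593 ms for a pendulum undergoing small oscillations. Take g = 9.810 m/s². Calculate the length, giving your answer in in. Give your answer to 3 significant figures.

Solving T = 2π√(L/g) for L: L = g·(T/2π)².
T = 593 ms = 0.5930 s; g = 9.810 m/s².
L = 0.08738 m
0.08738 m × (1 in / 0.02540 m) = 3.440 in

3.44 in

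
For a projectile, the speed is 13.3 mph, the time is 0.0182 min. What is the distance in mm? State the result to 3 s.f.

Rearranging v = d/t for d: d = v·t.
v = 13.3 mph = 5.946 m/s; t = 0.0182 min = 1.092 s.
d = 6.493 m
6.493 m × (1 mm / 0.001000 m) = 6493 mm

6490 mm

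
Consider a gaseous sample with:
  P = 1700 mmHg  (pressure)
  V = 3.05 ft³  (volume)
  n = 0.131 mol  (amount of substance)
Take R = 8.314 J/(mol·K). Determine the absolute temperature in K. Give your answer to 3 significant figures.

18000 K

From the ideal-gas law: T = PV/(nR).
P = 1700 mmHg = 2.266×10^5 Pa; V = 3.05 ft³ = 0.08637 m³; n = 0.131 mol; R = 8.314 J/(mol·K).
T = 17973 K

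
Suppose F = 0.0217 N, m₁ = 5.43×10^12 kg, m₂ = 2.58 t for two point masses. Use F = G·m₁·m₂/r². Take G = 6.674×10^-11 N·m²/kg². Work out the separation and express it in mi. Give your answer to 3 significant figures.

Rearranging: r = √(G·m₁m₂/F).
F = 0.0217 N; m₁ = 5.43×10^12 kg; m₂ = 2.58 t = 2580 kg; G = 6.674×10^-11 N·m²/kg².
r = 6564 m
6564 m × (1 mi / 1609 m) = 4.079 mi

4.08 mi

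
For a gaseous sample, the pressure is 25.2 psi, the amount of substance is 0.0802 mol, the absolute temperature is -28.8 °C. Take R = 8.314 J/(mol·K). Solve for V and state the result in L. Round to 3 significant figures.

From the ideal-gas law: V = nRT/P.
P = 25.2 psi = 1.737×10^5 Pa; n = 0.0802 mol; T = -28.8 °C = 244.3 K; R = 8.314 J/(mol·K).
V = 9.377×10^-4 m³
9.377×10^-4 m³ × (1 L / 0.001000 m³) = 0.9377 L

0.938 L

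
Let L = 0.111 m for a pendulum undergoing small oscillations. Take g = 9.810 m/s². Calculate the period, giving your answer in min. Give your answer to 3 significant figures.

0.0111 min

Directly: T = 2π√(L/g).
L = 0.111 m; g = 9.810 m/s².
T = 0.6684 s
0.6684 s × (1 min / 60.00 s) = 0.01114 min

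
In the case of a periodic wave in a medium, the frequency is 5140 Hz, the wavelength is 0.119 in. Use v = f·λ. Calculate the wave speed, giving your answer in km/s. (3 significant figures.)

0.0155 km/s

Directly: v = fλ.
f = 5140 Hz; λ = 0.119 in = 0.003023 m.
v = 15.54 m/s
15.54 m/s × (1 km/s / 1000 m/s) = 0.01554 km/s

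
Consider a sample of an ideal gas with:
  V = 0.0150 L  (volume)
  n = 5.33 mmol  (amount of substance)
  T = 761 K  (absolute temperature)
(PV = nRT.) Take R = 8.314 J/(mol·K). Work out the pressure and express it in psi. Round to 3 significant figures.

326 psi

From the ideal-gas law: P = nRT/V.
V = 0.0150 L = 1.500×10^-5 m³; n = 5.33 mmol = 0.005330 mol; T = 761 K; R = 8.314 J/(mol·K).
P = 2.248×10^6 Pa  (the unit combination reduces to kg/(m·s²) = Pa)
2.248×10^6 Pa × (1 psi / 6895 Pa) = 326.1 psi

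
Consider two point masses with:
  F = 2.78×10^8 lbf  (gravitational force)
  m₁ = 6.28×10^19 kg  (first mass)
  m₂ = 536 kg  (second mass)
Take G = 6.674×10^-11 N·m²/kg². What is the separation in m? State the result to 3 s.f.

42.6 m

From Newton's law of gravitation: r = √(G·m₁m₂/F).
F = 2.78×10^8 lbf = 1.237×10^9 N; m₁ = 6.28×10^19 kg; m₂ = 536 kg; G = 6.674×10^-11 N·m²/kg².
r = 42.62 m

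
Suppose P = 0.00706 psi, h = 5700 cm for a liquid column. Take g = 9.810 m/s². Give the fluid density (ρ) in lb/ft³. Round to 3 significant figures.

Rearranging: ρ = P/(g·h).
P = 0.00706 psi = 48.68 Pa; h = 5700 cm = 57.00 m; g = 9.810 m/s².
ρ = 0.08705 kg/m³
0.08705 kg/m³ × (1 lb/ft³ / 16.02 kg/m³) = 0.005434 lb/ft³

0.00543 lb/ft³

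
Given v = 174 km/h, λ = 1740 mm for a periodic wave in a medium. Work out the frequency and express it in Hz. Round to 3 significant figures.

Solving v = f·λ for f: f = v/λ.
v = 174 km/h = 48.33 m/s; λ = 1740 mm = 1.740 m.
f = 27.78 Hz

27.8 Hz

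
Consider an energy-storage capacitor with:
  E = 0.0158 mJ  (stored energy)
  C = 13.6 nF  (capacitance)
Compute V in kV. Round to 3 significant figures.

0.0482 kV

Rearranging: V = √(2E/C).
E = 0.0158 mJ = 1.580×10^-5 J; C = 13.6 nF = 1.360×10^-8 F.
V = 48.20 V
48.20 V × (1 kV / 1000 V) = 0.04820 kV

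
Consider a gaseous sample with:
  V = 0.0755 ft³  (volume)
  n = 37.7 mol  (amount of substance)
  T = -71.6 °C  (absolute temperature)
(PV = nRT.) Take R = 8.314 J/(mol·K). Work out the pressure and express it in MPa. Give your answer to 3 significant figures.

P is given directly by: P = nRT/V.
V = 0.0755 ft³ = 0.002138 m³; n = 37.7 mol; T = -71.6 °C = 201.5 K; R = 8.314 J/(mol·K).
P = 2.955×10^7 Pa
2.955×10^7 Pa × (1 MPa / 1.000×10^6 Pa) = 29.55 MPa

29.5 MPa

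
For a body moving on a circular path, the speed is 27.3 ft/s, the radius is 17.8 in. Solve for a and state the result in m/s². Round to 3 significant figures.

a is given directly by: a = v²/r.
v = 27.3 ft/s = 8.321 m/s; r = 17.8 in = 0.4521 m.
a = 153.1 m/s²

153 m/s²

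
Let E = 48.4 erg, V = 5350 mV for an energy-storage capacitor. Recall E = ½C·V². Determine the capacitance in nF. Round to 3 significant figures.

Solving E = ½C·V² for C: C = 2E/V².
E = 48.4 erg = 4.840×10^-6 J; V = 5350 mV = 5.350 V.
C = 3.382×10^-7 F
3.382×10^-7 F × (1 nF / 1.000×10^-9 F) = 338.2 nF

338 nF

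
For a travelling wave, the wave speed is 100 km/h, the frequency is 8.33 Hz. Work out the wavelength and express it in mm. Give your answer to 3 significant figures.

3330 mm

Rearranging v = f·λ for λ: λ = v/f.
v = 100 km/h = 27.78 m/s; f = 8.33 Hz.
λ = 3.335 m
3.335 m × (1 mm / 0.001000 m) = 3335 mm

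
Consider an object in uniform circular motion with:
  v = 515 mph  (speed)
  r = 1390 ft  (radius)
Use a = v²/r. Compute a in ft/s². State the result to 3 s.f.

410 ft/s²

a is given directly by: a = v²/r.
v = 515 mph = 230.2 m/s; r = 1390 ft = 423.7 m.
a = 125.1 m/s²
125.1 m/s² × (1 ft/s² / 0.3048 m/s²) = 410.5 ft/s²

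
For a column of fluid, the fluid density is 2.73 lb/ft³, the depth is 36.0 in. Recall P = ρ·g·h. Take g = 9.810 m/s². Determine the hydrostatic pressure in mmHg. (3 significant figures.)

2.94 mmHg

P is given directly by: P = ρgh.
ρ = 2.73 lb/ft³ = 43.73 kg/m³; h = 36.0 in = 0.9144 m; g = 9.810 m/s².
P = 392.3 Pa
392.3 Pa × (1 mmHg / 133.3 Pa) = 2.942 mmHg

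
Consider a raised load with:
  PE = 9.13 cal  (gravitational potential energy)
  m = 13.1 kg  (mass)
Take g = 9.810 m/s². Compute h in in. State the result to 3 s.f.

11.7 in

Solving PE = m·g·h for h: h = PE/(m·g).
PE = 9.13 cal = 38.20 J; m = 13.1 kg; g = 9.810 m/s².
h = 0.2973 m
0.2973 m × (1 in / 0.02540 m) = 11.70 in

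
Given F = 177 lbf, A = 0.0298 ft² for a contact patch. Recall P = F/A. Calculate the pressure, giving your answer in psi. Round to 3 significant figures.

41.2 psi

P is given directly by: P = F/A.
F = 177 lbf = 787.3 N; A = 0.0298 ft² = 0.002769 m².
P = 2.844×10^5 Pa  (the unit combination reduces to kg/(m·s²) = Pa)
2.844×10^5 Pa × (1 psi / 6895 Pa) = 41.25 psi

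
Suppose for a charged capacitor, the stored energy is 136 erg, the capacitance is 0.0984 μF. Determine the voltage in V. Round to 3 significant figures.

Solving E = ½C·V² for V: V = √(2E/C).
E = 136 erg = 1.360×10^-5 J; C = 0.0984 μF = 9.840×10^-8 F.
V = 16.63 V

16.6 V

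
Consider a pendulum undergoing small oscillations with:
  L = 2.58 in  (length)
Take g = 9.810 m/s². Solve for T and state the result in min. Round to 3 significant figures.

0.00856 min

T is given directly by: T = 2π√(L/g).
L = 2.58 in = 0.06553 m; g = 9.810 m/s².
T = 0.5135 s
0.5135 s × (1 min / 60.00 s) = 0.008559 min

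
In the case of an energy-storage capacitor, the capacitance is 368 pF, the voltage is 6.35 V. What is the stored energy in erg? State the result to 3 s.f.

0.0742 erg

Directly: E = ½CV².
C = 368 pF = 3.680×10^-10 F; V = 6.35 V.
E = 7.419×10^-9 J  (the unit combination reduces to kg·m²/s² = J)
7.419×10^-9 J × (1 erg / 1.000×10^-7 J) = 0.07419 erg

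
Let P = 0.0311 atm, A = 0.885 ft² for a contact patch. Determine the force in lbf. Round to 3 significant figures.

Rearranging P = F/A for F: F = P·A.
P = 0.0311 atm = 3151 Pa; A = 0.885 ft² = 0.08222 m².
F = 259.1 N  (the unit combination reduces to kg·m/s² = N)
259.1 N × (1 lbf / 4.448 N) = 58.25 lbf

58.2 lbf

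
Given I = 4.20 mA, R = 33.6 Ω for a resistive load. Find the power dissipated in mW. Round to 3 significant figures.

0.593 mW

P is given directly by: P = I²R.
I = 4.20 mA = 0.004200 A; R = 33.6 Ω.
P = 5.927×10^-4 W  (the unit combination reduces to kg·m²/s³ = W)
5.927×10^-4 W × (1 mW / 0.001000 W) = 0.5927 mW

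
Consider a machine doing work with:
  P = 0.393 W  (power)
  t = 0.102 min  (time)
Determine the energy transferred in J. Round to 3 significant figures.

Rearranging: W = P·t.
P = 0.393 W; t = 0.102 min = 6.120 s.
W = 2.405 J

2.41 J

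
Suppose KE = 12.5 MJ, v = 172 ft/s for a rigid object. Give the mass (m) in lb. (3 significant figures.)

20100 lb

Rearranging: m = 2·KE/v².
KE = 12.5 MJ = 1.250×10^7 J; v = 172 ft/s = 52.43 m/s.
m = 9096 kg
9096 kg × (1 lb / 0.4536 kg) = 20053 lb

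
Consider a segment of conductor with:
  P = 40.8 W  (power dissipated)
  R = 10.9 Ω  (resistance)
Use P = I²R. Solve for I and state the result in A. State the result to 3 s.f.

Rearranging P = I²R for I: I = √(P/R).
P = 40.8 W; R = 10.9 Ω.
I = 1.935 A

1.93 A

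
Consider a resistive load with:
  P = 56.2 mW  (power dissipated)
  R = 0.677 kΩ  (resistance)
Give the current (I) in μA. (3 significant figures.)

9110 μA

Rearranging P = I²R for I: I = √(P/R).
P = 56.2 mW = 0.05620 W; R = 0.677 kΩ = 677.0 Ω.
I = 0.009111 A
0.009111 A × (1 μA / 1.000×10^-6 A) = 9111 μA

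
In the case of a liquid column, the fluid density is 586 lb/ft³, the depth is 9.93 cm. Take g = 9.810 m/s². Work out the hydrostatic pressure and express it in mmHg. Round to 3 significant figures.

68.6 mmHg

Directly: P = ρgh.
ρ = 586 lb/ft³ = 9387 kg/m³; h = 9.93 cm = 0.09930 m; g = 9.810 m/s².
P = 9144 Pa
9144 Pa × (1 mmHg / 133.3 Pa) = 68.59 mmHg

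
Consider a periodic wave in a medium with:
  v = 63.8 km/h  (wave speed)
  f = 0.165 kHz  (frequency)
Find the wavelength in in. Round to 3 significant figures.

Solving v = f·λ for λ: λ = v/f.
v = 63.8 km/h = 17.72 m/s; f = 0.165 kHz = 165.0 Hz.
λ = 0.1074 m
0.1074 m × (1 in / 0.02540 m) = 4.229 in

4.23 in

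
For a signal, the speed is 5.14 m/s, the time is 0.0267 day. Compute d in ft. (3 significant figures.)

Solving v = d/t for d: d = v·t.
v = 5.14 m/s; t = 0.0267 day = 2307 s.
d = 11857 m
11857 m × (1 ft / 0.3048 m) = 38902 ft

38900 ft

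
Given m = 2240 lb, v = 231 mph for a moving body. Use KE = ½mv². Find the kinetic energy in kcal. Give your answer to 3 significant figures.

Directly: KE = ½mv².
m = 2240 lb = 1016 kg; v = 231 mph = 103.3 m/s.
KE = 5.418×10^6 J
5.418×10^6 J × (1 kcal / 4184 J) = 1295 kcal

1290 kcal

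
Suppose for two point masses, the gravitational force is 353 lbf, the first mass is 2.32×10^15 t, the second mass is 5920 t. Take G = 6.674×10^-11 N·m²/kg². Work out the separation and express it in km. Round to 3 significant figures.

Rearranging: r = √(G·m₁m₂/F).
F = 353 lbf = 1570 N; m₁ = 2.32×10^15 t = 2.320×10^18 kg; m₂ = 5920 t = 5.920×10^6 kg; G = 6.674×10^-11 N·m²/kg².
r = 7.640×10^5 m
7.640×10^5 m × (1 km / 1000 m) = 764.0 km

764 km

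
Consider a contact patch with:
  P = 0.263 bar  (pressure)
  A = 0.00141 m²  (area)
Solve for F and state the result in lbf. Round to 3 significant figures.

Rearranging P = F/A for F: F = P·A.
P = 0.263 bar = 26300 Pa; A = 0.00141 m².
F = 37.08 N
37.08 N × (1 lbf / 4.448 N) = 8.337 lbf

8.34 lbf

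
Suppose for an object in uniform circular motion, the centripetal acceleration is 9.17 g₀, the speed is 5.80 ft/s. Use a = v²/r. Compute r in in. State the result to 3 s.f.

1.37 in

Solving a = v²/r for r: r = v²/a.
a = 9.17 g₀ = 89.93 m/s²; v = 5.80 ft/s = 1.768 m/s.
r = 0.03475 m
0.03475 m × (1 in / 0.02540 m) = 1.368 in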